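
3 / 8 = 0.38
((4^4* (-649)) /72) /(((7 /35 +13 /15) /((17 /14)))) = -55165 /21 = -2626.90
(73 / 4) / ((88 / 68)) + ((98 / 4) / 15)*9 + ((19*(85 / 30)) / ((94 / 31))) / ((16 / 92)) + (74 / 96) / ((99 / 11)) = 36564431 / 279180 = 130.97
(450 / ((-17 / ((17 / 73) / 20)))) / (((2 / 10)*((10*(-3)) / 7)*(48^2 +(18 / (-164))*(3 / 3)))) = 1435 / 9194058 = 0.00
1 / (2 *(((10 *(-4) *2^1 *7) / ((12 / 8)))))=-3 / 2240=-0.00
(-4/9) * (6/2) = -4/3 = -1.33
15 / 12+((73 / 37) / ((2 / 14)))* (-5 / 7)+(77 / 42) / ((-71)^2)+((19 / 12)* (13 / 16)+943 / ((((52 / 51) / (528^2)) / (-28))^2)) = 334505655889900180332843275 / 6052103616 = 55270973055643761.86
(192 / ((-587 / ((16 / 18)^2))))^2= 0.07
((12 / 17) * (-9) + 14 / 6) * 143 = -29315 / 51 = -574.80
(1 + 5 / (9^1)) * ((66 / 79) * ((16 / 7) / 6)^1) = 0.50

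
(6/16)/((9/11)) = 11/24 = 0.46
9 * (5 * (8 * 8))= 2880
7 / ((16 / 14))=49 / 8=6.12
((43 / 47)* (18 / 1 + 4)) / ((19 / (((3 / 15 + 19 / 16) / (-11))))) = -4773 / 35720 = -0.13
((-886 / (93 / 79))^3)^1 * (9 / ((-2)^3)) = 42863975944973 / 89373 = 479607666.13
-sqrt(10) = -3.16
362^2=131044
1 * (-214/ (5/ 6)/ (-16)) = 321/ 20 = 16.05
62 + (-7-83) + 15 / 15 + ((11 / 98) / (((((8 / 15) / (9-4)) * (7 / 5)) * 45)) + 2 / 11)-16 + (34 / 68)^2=-7706243 / 181104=-42.55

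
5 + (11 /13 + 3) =8.85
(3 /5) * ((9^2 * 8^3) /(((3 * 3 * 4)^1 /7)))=24192 /5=4838.40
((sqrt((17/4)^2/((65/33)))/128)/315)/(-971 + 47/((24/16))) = -17 * sqrt(2145)/9850713600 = -0.00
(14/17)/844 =7/7174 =0.00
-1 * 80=-80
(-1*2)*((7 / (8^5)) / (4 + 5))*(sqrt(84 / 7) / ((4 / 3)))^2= -21 / 65536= -0.00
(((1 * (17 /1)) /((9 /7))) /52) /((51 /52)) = 7 /27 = 0.26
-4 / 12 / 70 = -1 / 210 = -0.00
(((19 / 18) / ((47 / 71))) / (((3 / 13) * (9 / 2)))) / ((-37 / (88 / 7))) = -1543256 / 2958039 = -0.52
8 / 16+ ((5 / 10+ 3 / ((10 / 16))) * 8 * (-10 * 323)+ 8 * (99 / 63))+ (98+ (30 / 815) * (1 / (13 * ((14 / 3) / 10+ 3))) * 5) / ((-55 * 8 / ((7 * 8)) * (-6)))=-17427561221537 / 127267140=-136936.85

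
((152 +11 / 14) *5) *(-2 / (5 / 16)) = -34224 / 7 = -4889.14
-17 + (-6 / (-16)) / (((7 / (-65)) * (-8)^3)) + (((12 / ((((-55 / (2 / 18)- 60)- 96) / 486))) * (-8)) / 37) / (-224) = -3913952297 / 230207488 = -17.00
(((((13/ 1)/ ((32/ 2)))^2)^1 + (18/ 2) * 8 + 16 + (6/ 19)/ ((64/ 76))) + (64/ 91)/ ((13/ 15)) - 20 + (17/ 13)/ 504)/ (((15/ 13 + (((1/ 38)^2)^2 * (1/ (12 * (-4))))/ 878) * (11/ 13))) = 71.54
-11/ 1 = -11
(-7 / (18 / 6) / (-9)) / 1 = 7 / 27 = 0.26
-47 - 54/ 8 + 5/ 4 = -105/ 2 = -52.50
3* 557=1671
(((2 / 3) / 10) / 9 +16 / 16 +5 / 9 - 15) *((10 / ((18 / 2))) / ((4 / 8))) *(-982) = 7125392 / 243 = 29322.60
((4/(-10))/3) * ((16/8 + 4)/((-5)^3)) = 4/625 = 0.01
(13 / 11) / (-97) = -13 / 1067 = -0.01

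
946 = 946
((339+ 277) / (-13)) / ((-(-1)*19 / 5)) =-12.47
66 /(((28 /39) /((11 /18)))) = 1573 /28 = 56.18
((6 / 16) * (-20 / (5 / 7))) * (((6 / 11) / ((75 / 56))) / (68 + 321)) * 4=-4704 / 106975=-0.04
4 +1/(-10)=39/10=3.90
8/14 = 4/7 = 0.57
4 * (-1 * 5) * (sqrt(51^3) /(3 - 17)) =510 * sqrt(51) /7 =520.30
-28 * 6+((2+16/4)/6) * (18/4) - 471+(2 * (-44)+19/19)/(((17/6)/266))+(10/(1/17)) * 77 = 145783/34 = 4287.74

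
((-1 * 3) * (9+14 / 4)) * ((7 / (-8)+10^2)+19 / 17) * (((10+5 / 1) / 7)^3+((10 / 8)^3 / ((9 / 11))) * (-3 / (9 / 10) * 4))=555246528125 / 6717312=82659.04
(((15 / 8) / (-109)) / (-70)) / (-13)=-3 / 158704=-0.00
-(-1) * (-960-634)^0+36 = 37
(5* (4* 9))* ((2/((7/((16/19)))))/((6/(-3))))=-2880/133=-21.65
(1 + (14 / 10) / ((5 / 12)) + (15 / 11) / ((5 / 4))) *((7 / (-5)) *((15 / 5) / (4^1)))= -31479 / 5500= -5.72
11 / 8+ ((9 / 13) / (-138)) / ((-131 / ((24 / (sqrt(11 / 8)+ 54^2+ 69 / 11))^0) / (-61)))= 430127 / 313352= 1.37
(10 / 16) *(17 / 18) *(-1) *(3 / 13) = -85 / 624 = -0.14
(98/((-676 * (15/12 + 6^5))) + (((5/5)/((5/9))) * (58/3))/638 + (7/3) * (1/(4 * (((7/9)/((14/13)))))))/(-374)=-29331493/12722958820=-0.00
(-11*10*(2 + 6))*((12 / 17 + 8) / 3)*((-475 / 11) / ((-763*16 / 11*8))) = -966625 / 77826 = -12.42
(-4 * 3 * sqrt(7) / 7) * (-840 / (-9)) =-160 * sqrt(7) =-423.32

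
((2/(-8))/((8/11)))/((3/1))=-11/96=-0.11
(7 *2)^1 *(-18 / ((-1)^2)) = -252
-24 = -24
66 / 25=2.64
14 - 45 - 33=-64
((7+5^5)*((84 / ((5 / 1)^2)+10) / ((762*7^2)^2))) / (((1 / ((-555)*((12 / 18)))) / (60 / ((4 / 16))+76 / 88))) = -813885522 / 304273585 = -2.67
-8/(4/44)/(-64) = 11/8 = 1.38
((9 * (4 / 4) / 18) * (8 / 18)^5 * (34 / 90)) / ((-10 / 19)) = -82688 / 13286025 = -0.01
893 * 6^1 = 5358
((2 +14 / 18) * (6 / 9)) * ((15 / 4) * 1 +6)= 325 / 18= 18.06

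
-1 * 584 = -584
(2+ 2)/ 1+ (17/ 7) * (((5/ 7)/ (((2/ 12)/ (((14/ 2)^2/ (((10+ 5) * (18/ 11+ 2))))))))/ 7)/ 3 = 1867/ 420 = 4.45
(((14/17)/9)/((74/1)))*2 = 14/5661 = 0.00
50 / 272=25 / 136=0.18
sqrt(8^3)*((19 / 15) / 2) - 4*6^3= -864 + 152*sqrt(2) / 15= -849.67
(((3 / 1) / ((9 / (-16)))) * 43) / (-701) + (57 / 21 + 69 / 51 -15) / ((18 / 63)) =-2712611 / 71502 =-37.94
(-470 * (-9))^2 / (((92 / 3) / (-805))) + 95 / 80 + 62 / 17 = -127755304685 / 272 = -469688620.17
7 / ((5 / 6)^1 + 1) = 42 / 11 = 3.82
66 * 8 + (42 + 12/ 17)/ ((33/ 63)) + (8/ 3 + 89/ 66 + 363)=1095683/ 1122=976.54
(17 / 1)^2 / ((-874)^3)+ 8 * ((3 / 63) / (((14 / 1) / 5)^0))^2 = 5340893543 / 294423782184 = 0.02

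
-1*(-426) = 426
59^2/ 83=3481/ 83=41.94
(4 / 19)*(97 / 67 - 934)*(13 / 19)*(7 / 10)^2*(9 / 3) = -197.46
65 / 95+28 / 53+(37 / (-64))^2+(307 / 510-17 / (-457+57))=11523435149 / 5258956800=2.19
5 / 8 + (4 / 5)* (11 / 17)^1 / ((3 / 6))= 1129 / 680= 1.66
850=850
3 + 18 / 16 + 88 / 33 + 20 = 643 / 24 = 26.79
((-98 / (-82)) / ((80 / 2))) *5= 49 / 328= 0.15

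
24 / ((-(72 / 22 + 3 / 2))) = -176 / 35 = -5.03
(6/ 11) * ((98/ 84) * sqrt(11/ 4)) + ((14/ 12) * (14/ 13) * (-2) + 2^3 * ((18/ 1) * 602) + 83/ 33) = 7 * sqrt(11)/ 22 + 37189153/ 429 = 86689.06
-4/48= -1/12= -0.08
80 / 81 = 0.99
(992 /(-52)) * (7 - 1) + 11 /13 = -1477 /13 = -113.62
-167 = -167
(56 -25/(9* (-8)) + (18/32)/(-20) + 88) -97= 136279/2880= 47.32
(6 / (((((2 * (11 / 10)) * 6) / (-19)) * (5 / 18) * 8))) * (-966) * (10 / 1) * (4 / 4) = 412965 / 11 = 37542.27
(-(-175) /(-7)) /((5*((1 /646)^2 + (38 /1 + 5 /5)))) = -417316 /3255065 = -0.13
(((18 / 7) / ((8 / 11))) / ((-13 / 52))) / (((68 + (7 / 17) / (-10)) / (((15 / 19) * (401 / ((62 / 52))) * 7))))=-877347900 / 2268239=-386.80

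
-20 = -20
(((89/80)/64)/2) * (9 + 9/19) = 0.08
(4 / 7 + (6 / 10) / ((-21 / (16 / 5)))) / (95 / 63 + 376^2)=756 / 222669575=0.00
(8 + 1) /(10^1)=9 /10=0.90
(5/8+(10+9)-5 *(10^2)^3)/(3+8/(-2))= 39999843/8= 4999980.38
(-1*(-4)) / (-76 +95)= 4 / 19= 0.21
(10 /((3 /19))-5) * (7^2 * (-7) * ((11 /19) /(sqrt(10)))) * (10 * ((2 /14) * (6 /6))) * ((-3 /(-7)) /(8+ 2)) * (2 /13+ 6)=-107800 * sqrt(10) /247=-1380.14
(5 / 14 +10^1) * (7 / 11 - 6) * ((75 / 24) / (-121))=1.43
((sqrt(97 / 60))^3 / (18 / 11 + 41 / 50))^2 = 552167165 / 788486832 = 0.70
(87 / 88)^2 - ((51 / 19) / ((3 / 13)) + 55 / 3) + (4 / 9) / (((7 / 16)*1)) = -259284995 / 9269568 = -27.97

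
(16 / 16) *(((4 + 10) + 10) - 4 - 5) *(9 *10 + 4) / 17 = 82.94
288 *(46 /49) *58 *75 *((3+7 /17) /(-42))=-557078400 /5831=-95537.37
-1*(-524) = 524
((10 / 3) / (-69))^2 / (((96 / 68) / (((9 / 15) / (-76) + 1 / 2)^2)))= 594473 / 1484974944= 0.00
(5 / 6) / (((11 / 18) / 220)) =300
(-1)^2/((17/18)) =18/17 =1.06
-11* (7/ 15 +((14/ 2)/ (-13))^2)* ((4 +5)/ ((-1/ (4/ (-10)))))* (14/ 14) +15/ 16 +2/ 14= -13666631/ 473200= -28.88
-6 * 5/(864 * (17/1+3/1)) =-1/576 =-0.00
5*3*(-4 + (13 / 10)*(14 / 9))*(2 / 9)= -178 / 27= -6.59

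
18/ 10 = 1.80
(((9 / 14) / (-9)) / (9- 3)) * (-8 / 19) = 2 / 399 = 0.01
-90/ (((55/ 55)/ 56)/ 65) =-327600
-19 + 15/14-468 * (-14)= 6534.07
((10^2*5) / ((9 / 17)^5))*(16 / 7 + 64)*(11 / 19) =3623475064000 / 7853517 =461382.47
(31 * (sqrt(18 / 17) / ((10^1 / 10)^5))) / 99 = 31 * sqrt(34) / 561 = 0.32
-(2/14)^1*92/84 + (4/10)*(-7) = -2173/735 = -2.96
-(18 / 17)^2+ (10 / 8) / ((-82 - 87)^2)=-37013611 / 33016516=-1.12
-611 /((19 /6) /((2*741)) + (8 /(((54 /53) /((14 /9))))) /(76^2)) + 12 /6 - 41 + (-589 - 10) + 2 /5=-13997500664 /96965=-144356.22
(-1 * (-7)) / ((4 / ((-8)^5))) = -57344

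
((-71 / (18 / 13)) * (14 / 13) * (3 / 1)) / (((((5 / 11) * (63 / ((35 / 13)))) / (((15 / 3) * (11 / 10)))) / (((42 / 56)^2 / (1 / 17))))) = -1022329 / 1248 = -819.17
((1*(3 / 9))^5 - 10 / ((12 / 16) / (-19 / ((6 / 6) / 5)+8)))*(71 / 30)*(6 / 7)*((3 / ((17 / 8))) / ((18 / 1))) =80054204 / 433755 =184.56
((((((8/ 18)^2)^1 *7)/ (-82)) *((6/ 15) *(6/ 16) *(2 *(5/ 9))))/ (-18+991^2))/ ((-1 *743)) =28/ 7269730196067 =0.00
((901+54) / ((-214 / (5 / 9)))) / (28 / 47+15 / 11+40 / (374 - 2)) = -76528925 / 63801318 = -1.20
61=61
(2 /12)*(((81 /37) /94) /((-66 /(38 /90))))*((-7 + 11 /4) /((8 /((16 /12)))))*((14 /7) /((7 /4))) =323 /16068360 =0.00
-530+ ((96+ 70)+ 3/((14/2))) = -2545/7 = -363.57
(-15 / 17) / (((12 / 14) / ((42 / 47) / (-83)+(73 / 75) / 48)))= -935011 / 95496480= -0.01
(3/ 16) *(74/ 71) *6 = 333/ 284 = 1.17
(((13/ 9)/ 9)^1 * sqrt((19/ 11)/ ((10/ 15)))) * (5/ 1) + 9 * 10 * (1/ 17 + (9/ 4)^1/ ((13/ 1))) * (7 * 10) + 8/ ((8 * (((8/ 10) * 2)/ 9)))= 65 * sqrt(1254)/ 1782 + 2592945/ 1768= 1467.89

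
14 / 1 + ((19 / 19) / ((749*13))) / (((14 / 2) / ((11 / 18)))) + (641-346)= 379100369 / 1226862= 309.00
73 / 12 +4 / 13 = 997 / 156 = 6.39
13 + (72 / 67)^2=63541 / 4489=14.15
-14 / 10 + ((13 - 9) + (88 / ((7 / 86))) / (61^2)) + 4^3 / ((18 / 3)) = 5296873 / 390705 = 13.56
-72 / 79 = -0.91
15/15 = 1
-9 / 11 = -0.82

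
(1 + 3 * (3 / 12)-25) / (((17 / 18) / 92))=-38502 / 17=-2264.82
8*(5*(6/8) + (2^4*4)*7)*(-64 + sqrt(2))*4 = -925184 + 14456*sqrt(2) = -904740.13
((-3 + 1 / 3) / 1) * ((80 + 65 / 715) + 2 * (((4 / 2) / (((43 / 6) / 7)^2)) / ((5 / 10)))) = -233.93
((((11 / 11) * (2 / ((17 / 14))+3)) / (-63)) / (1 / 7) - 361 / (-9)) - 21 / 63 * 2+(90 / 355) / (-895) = 378471266 / 9722385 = 38.93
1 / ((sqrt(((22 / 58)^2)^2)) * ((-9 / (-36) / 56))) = 188384 / 121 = 1556.89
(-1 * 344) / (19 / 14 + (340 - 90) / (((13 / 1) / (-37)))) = 62608 / 129253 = 0.48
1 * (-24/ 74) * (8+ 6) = -168/ 37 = -4.54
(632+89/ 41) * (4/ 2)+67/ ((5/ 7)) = 279239/ 205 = 1362.14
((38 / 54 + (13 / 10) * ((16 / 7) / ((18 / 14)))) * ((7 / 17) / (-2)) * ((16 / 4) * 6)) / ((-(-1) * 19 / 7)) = -79772 / 14535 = -5.49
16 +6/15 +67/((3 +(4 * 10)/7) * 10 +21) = 64419/3785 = 17.02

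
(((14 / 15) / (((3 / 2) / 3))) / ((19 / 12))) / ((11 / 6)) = 672 / 1045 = 0.64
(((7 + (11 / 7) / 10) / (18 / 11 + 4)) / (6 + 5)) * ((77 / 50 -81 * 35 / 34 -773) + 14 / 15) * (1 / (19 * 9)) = -90909289 / 157704750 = -0.58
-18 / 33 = -6 / 11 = -0.55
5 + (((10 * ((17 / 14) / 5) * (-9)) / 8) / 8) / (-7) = 15833 / 3136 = 5.05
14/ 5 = 2.80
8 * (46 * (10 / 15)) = 736 / 3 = 245.33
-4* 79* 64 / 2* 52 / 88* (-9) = 591552 / 11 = 53777.45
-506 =-506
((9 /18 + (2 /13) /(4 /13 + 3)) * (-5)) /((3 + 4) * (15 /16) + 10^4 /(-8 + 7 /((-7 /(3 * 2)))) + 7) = 13160 /3374683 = 0.00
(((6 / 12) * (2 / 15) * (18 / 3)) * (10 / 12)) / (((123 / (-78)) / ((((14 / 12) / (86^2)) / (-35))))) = 13 / 13645620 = 0.00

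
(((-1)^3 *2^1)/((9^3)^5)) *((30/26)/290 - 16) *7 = 0.00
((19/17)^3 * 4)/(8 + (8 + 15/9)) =82308/260389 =0.32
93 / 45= 2.07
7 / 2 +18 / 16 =37 / 8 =4.62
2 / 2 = 1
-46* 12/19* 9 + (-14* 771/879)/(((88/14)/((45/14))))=-65585601/244948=-267.75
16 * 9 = 144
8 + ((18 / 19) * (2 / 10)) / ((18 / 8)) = 768 / 95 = 8.08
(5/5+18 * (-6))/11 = -107/11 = -9.73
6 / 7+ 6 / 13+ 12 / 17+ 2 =6226 / 1547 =4.02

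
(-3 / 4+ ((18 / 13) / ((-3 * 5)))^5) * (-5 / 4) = 3480902979 / 3712930000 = 0.94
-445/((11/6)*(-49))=2670/539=4.95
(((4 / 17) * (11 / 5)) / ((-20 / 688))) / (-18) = 3784 / 3825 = 0.99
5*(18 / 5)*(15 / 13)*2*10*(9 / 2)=24300 / 13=1869.23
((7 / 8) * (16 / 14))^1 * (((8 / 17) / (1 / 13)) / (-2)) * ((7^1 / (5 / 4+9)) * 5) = -7280 / 697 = -10.44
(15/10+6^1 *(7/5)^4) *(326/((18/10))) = 1667327/375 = 4446.21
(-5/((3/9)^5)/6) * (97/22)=-39285/44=-892.84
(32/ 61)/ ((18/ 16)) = 256/ 549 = 0.47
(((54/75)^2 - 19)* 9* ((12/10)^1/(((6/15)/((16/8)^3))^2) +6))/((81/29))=-18088866/625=-28942.19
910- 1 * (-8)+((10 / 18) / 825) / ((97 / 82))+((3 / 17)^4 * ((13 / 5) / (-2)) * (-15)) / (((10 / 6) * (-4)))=88353848042963 / 96246259560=918.00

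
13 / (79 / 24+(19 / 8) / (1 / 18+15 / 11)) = 2.62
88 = 88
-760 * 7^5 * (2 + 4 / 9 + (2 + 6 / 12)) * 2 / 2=-568412740 / 9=-63156971.11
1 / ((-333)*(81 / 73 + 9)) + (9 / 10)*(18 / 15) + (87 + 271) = 2206131833 / 6143850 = 359.08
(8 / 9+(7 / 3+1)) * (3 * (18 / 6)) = 38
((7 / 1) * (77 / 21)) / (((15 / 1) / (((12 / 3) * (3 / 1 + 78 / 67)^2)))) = 2663892 / 22445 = 118.69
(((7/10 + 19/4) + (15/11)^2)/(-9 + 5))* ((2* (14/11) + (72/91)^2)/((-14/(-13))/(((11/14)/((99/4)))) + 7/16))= -104290012/618322705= -0.17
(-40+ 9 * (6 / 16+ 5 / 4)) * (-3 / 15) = 203 / 40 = 5.08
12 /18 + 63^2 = 11909 /3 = 3969.67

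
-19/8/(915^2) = -19/6697800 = -0.00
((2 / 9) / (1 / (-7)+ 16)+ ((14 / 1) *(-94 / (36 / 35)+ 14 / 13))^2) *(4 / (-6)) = -1619384990510 / 1519479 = -1065750.16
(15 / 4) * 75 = 1125 / 4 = 281.25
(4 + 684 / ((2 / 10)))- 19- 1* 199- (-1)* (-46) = 3160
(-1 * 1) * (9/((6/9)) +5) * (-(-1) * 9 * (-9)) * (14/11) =20979/11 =1907.18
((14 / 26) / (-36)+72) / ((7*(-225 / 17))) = -572713 / 737100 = -0.78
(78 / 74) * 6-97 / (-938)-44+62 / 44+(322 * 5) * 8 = 2451670105 / 190883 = 12843.84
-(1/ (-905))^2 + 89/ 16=72893209/ 13104400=5.56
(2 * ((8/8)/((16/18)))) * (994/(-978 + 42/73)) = -36281/15856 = -2.29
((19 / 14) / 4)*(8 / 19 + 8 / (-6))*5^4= -8125 / 42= -193.45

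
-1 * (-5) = 5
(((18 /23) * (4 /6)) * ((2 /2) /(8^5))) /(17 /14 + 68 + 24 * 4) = 7 /72634368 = 0.00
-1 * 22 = -22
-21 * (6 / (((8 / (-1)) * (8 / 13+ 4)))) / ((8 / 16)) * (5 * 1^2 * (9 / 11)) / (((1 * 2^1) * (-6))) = -819 / 352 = -2.33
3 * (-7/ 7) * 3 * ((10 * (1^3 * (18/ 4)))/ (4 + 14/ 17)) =-6885/ 82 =-83.96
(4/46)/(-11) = -2/253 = -0.01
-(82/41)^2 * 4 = -16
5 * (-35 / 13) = -175 / 13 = -13.46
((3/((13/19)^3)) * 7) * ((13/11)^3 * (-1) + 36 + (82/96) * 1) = 107985222079/46787312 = 2308.00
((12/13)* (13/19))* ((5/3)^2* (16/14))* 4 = 8.02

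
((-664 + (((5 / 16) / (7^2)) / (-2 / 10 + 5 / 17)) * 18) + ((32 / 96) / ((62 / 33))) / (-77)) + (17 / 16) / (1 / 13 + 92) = -11017863655 / 16623936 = -662.77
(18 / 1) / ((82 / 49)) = 441 / 41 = 10.76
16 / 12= 4 / 3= 1.33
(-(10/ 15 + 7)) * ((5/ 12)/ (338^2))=-115/ 4112784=-0.00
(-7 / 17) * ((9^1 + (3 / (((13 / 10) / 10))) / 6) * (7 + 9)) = -18704 / 221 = -84.63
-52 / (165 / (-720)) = 2496 / 11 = 226.91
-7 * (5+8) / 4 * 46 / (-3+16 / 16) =2093 / 4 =523.25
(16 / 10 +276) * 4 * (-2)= -2220.80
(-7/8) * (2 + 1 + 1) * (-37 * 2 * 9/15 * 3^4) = 62937/5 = 12587.40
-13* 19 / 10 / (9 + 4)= -19 / 10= -1.90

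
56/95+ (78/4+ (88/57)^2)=730147/32490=22.47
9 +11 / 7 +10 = 144 / 7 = 20.57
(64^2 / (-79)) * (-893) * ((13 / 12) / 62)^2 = 9658688 / 683271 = 14.14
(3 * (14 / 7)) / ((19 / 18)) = 108 / 19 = 5.68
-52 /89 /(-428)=13 /9523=0.00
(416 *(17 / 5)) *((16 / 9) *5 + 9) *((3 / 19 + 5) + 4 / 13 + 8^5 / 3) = 709232985664 / 2565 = 276504087.98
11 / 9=1.22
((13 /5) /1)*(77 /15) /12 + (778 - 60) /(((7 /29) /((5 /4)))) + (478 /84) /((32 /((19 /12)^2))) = 17997746351 /4838400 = 3719.77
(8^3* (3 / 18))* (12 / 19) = 1024 / 19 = 53.89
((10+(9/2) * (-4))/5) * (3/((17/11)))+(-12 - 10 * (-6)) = 3816/85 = 44.89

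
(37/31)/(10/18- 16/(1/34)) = -0.00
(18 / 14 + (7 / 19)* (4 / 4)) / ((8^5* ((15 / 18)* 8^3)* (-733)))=-0.00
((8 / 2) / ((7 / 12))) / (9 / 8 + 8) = 384 / 511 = 0.75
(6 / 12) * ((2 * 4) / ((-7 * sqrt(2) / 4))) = -8 * sqrt(2) / 7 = -1.62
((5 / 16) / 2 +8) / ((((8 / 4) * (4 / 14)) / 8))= 1827 / 16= 114.19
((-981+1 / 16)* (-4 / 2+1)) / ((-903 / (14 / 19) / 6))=-365 / 76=-4.80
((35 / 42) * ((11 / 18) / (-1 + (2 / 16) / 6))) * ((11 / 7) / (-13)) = 2420 / 38493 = 0.06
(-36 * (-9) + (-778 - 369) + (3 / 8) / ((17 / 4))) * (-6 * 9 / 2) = 755433 / 34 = 22218.62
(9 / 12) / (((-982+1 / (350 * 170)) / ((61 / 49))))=-0.00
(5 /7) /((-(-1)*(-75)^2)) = 1 /7875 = 0.00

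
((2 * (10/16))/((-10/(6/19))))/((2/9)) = -0.18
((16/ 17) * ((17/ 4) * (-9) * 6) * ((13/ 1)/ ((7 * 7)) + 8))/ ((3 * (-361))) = 29160/ 17689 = 1.65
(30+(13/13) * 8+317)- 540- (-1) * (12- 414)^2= 161419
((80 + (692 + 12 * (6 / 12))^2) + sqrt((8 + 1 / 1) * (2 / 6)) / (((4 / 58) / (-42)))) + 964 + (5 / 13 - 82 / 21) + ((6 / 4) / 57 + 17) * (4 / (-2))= 2532347486 / 5187 - 609 * sqrt(3)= 487155.61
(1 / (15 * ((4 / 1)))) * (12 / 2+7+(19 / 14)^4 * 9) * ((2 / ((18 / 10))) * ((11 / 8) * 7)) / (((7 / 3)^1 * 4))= 18395267 / 22127616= 0.83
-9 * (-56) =504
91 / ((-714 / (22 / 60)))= -143 / 3060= -0.05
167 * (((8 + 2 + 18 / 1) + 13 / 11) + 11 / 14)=770705 / 154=5004.58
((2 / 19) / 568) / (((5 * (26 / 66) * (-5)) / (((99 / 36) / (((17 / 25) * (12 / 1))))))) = -121 / 19080256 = -0.00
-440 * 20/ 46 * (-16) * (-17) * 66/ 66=-1196800/ 23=-52034.78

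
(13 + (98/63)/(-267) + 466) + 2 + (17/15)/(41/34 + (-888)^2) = 154941981313843/322128602055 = 480.99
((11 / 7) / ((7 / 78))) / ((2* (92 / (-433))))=-185757 / 4508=-41.21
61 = 61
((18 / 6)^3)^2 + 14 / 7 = 731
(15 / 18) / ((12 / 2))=5 / 36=0.14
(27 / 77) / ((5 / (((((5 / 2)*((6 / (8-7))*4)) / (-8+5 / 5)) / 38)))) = -162 / 10241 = -0.02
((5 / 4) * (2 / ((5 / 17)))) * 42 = 357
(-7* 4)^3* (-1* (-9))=-197568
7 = 7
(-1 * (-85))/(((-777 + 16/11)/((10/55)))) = -170/8531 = -0.02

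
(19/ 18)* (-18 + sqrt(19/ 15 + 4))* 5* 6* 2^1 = -1140 + 38* sqrt(1185)/ 9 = -994.65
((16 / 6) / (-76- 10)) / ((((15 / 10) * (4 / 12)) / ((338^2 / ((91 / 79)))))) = -5554016 / 903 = -6150.63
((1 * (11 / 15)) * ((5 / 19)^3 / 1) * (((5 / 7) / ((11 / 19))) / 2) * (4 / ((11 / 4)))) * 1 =1000 / 83391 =0.01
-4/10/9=-2/45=-0.04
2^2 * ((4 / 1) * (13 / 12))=52 / 3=17.33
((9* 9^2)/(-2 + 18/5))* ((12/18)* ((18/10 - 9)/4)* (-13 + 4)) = 19683/4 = 4920.75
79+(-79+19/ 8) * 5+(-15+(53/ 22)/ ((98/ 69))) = -1368753/ 4312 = -317.43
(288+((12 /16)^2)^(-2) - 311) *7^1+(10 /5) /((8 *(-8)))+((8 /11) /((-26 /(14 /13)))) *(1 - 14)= -138.52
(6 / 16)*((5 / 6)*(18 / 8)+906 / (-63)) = -2101 / 448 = -4.69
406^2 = 164836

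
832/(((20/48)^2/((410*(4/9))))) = 873267.20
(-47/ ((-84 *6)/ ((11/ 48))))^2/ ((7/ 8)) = 267289/ 512096256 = 0.00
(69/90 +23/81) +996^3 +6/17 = 13605420098047/13770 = 988047937.40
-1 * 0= 0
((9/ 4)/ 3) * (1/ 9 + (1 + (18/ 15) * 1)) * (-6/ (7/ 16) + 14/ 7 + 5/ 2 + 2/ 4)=-1586/ 105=-15.10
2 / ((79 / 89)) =178 / 79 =2.25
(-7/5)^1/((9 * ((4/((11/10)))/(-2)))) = 77/900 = 0.09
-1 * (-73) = 73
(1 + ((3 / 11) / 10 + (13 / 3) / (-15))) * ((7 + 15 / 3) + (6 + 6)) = 2924 / 165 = 17.72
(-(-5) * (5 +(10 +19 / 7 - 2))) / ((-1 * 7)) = -550 / 49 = -11.22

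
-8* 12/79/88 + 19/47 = 15947/40843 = 0.39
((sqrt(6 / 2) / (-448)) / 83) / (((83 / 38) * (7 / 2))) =-19 * sqrt(3) / 5400976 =-0.00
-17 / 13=-1.31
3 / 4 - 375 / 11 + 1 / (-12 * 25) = -27509 / 825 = -33.34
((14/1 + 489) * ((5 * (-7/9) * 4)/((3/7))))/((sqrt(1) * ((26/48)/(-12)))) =15774080/39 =404463.59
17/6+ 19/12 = 53/12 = 4.42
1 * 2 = 2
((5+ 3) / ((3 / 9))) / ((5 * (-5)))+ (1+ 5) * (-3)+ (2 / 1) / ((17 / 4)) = -18.49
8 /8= 1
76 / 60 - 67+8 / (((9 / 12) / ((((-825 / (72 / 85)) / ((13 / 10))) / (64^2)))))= -20272823 / 299520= -67.68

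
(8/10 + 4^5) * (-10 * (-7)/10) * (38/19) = 71736/5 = 14347.20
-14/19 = -0.74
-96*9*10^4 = -8640000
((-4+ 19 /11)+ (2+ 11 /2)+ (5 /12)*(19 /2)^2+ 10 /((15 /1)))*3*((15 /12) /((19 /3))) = 25.76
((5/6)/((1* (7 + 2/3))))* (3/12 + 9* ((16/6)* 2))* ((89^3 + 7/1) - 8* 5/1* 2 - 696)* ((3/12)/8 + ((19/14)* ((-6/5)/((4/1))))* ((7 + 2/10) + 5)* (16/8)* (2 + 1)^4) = -2187198121715/736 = -2971736578.42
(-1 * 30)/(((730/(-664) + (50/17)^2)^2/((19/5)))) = -349828710752/174973995075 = -2.00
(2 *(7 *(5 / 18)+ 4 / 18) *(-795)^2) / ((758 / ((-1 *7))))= -19171425 / 758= -25292.12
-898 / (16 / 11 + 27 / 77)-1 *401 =-124885 / 139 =-898.45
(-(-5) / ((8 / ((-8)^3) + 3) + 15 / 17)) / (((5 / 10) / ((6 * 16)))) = 1044480 / 4207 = 248.27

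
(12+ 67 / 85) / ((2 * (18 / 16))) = 4348 / 765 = 5.68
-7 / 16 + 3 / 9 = -5 / 48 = -0.10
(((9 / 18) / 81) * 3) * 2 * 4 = 4 / 27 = 0.15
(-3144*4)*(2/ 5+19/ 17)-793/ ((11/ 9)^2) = -201758589/ 10285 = -19616.78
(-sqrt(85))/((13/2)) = -2 * sqrt(85)/13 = -1.42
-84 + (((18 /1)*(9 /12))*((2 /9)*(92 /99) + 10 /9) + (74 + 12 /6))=323 /33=9.79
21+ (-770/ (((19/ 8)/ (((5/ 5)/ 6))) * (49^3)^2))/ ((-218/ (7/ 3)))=110566179488551/ 5265056166111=21.00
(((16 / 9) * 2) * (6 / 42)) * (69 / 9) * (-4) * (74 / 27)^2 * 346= -5577985024 / 137781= -40484.43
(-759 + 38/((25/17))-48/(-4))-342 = -26579/25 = -1063.16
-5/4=-1.25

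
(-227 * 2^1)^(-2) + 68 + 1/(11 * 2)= 154277837/2267276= 68.05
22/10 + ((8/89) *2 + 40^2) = 713059/445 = 1602.38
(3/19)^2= 9/361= 0.02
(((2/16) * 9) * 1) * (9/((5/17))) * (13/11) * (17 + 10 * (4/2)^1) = 662337/440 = 1505.31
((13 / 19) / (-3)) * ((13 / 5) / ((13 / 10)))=-26 / 57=-0.46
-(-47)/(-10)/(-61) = 47/610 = 0.08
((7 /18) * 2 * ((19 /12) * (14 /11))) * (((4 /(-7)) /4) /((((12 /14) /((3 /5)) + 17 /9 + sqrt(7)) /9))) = -53067 /31796 + 175959 * sqrt(7) /349756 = -0.34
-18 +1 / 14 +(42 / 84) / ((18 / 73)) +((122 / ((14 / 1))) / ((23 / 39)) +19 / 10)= 3211 / 4140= 0.78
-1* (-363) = 363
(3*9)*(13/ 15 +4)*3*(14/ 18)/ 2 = 1533/ 10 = 153.30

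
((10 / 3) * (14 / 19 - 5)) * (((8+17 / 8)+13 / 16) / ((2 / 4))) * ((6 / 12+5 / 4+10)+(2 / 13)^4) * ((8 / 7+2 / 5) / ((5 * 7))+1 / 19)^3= -413411184259357887 / 125114604894734000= -3.30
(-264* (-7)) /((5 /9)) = 3326.40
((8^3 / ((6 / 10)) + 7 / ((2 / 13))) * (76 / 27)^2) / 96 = 1946873 / 26244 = 74.18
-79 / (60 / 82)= -3239 / 30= -107.97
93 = 93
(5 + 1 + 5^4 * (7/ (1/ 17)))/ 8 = 9297.62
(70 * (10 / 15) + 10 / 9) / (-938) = -215 / 4221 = -0.05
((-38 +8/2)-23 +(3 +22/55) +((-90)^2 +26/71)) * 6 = 48280.60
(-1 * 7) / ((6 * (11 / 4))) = -0.42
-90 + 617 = 527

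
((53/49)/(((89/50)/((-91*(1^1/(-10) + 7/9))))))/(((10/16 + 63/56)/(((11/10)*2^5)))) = -29588416/39249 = -753.86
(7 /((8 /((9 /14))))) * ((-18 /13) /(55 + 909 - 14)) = -81 /98800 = -0.00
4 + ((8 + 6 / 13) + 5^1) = 227 / 13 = 17.46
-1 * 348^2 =-121104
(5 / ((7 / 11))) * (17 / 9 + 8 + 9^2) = 44990 / 63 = 714.13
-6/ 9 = -2/ 3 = -0.67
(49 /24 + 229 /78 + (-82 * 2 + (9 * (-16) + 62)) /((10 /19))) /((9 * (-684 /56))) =5049653 /1200420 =4.21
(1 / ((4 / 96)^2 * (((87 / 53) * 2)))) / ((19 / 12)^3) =8792064 / 198911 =44.20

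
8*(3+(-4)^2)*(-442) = -67184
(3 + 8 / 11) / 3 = 41 / 33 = 1.24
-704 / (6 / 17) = -5984 / 3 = -1994.67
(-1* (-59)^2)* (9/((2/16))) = -250632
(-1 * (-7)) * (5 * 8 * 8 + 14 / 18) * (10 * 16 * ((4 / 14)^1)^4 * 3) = 7390720 / 1029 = 7182.43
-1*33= -33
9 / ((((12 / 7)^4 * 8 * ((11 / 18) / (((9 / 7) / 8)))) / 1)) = 3087 / 90112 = 0.03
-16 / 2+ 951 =943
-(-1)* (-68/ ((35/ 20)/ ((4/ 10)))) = -544/ 35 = -15.54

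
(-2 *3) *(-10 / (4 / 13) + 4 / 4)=189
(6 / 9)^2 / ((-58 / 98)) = -196 / 261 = -0.75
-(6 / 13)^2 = -0.21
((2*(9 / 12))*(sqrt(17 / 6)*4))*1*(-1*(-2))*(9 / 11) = 18*sqrt(102) / 11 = 16.53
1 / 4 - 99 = -395 / 4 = -98.75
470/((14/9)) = 2115/7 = 302.14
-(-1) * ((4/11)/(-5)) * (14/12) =-14/165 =-0.08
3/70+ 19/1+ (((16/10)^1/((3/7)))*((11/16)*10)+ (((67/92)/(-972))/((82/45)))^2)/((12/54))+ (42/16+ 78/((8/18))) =1614320044489283/5163050833920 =312.67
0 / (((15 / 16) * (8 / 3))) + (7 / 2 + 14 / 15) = 133 / 30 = 4.43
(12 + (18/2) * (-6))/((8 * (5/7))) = -7.35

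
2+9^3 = 731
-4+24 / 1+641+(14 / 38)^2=238670 / 361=661.14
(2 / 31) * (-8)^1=-16 / 31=-0.52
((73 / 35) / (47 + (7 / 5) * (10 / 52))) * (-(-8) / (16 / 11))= 10439 / 43015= 0.24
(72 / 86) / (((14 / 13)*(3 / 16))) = 1248 / 301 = 4.15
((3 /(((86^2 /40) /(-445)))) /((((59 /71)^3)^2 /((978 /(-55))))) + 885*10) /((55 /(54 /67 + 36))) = 3909599127322807448052 /632279576934808363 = 6183.34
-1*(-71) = 71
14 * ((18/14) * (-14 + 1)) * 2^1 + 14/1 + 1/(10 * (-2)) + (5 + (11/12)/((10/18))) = -2237/5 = -447.40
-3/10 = -0.30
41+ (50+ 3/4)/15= 44.38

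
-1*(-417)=417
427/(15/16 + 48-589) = -6832/8641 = -0.79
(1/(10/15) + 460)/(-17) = -923/34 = -27.15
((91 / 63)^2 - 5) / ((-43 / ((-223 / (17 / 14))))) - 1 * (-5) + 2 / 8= -1703737 / 236844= -7.19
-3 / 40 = -0.08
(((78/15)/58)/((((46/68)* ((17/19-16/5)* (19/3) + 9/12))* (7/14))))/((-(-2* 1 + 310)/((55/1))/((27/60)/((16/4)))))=1989/5173252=0.00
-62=-62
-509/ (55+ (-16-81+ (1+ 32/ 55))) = 27995/ 2223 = 12.59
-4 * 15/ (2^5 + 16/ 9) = -135/ 76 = -1.78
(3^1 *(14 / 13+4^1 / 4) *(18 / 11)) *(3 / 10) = 2187 / 715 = 3.06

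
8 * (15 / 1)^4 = 405000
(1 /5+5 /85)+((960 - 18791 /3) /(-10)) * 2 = 270553 /255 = 1060.99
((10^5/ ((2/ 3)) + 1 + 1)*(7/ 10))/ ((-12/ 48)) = -2100028/ 5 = -420005.60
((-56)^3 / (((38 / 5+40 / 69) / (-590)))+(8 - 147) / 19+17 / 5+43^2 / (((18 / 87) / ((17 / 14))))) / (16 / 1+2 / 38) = 142751226399137 / 180749100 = 789775.59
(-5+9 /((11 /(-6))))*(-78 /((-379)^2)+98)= -1534364660 /1580051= -971.09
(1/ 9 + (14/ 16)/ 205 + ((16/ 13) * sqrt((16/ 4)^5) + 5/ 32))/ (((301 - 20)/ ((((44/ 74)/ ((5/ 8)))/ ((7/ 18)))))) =334806571/ 969780175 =0.35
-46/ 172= -23/ 86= -0.27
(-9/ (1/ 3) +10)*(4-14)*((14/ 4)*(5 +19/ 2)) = 17255/ 2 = 8627.50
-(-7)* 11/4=77/4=19.25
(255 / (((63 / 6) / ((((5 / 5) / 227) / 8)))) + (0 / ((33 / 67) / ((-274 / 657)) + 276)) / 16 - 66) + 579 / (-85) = -72.80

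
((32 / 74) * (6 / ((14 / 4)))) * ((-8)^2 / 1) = 12288 / 259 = 47.44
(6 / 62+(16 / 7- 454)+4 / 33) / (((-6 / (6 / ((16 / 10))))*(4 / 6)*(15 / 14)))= 3233165 / 8184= 395.06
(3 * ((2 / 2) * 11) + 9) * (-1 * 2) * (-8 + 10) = -168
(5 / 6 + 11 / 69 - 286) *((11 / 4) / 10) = -432641 / 5520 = -78.38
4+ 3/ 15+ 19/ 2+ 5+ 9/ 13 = 2521/ 130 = 19.39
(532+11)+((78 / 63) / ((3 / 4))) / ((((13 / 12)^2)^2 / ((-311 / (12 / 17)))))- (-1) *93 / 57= 4846084 / 292201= 16.58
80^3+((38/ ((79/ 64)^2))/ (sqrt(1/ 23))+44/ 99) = 155648* sqrt(23)/ 6241+4608004/ 9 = 512120.05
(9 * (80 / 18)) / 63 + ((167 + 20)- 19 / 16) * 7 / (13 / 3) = 3941599 / 13104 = 300.79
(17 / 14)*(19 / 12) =323 / 168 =1.92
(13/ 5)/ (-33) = -13/ 165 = -0.08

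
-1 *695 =-695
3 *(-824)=-2472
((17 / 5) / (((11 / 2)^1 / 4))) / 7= 136 / 385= 0.35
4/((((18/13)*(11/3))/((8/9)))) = 208/297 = 0.70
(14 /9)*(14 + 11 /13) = 2702 /117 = 23.09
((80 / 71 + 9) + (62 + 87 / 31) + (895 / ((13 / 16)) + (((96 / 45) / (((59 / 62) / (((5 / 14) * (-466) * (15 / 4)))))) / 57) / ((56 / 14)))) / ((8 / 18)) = 591234560823 / 224526211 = 2633.25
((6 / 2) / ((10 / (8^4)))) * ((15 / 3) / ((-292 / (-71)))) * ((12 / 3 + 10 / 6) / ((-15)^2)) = 617984 / 16425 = 37.62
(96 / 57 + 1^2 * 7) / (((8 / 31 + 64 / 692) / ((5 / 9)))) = 13.76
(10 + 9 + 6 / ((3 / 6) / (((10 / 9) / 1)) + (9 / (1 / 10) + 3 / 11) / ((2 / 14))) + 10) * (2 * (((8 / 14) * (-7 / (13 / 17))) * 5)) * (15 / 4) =-3430405350 / 602849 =-5690.32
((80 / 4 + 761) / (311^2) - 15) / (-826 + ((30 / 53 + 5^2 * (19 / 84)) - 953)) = 6455551368 / 763362077773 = 0.01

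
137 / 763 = 0.18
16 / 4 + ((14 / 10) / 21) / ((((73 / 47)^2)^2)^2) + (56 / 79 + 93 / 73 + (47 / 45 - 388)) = -218446011191468391167 / 573393125336691591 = -380.97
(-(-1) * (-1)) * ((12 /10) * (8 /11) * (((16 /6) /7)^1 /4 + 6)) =-5.32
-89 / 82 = -1.09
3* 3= 9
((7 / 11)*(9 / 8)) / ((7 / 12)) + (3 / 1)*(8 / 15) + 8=1191 / 110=10.83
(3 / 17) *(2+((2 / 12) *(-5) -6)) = -29 / 34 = -0.85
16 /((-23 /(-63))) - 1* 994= -21854 /23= -950.17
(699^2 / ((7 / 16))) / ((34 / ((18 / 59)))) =70358544 / 7021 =10021.16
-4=-4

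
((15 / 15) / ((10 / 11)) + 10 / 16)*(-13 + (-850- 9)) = -7521 / 5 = -1504.20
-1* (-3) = 3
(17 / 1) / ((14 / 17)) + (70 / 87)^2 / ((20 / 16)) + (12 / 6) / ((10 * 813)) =3038380277 / 143583930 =21.16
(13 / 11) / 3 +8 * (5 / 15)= 101 / 33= 3.06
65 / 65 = 1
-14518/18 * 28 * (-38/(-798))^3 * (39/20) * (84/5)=-53924/675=-79.89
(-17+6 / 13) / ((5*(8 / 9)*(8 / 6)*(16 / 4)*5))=-1161 / 8320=-0.14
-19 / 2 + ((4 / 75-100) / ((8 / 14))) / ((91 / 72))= -147.89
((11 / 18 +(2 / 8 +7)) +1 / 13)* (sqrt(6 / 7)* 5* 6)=18575* sqrt(42) / 546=220.48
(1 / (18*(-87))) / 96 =-1 / 150336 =-0.00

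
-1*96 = -96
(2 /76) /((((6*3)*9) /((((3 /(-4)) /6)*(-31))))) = 31 /49248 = 0.00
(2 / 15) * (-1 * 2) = -4 / 15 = -0.27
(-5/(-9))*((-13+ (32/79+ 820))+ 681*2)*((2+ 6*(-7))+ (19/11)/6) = -2245974215/46926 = -47862.04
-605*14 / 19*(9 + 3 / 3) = -84700 / 19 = -4457.89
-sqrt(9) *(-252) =756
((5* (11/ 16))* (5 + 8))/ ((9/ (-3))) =-715/ 48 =-14.90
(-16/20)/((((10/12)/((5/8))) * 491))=-3/2455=-0.00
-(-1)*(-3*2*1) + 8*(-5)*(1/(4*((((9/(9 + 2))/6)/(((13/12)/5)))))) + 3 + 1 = -161/9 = -17.89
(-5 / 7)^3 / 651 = -125 / 223293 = -0.00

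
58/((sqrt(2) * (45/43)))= 1247 * sqrt(2)/45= 39.19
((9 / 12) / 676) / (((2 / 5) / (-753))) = -11295 / 5408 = -2.09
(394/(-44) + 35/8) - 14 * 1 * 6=-7795/88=-88.58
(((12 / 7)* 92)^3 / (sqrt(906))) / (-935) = -224262144* sqrt(906) / 48426455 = -139.39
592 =592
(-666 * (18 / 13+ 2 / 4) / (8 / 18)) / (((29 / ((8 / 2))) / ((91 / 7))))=-146853 / 29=-5063.90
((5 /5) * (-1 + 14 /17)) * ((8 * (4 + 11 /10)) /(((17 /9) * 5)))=-0.76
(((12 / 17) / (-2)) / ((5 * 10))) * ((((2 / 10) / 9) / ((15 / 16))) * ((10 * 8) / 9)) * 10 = -512 / 34425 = -0.01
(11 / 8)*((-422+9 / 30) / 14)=-41.42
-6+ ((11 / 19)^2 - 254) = -93739 / 361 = -259.66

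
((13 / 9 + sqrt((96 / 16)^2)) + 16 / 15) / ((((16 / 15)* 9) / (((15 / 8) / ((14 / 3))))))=0.36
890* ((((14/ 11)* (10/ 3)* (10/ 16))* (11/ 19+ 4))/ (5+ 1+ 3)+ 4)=8954735/ 1881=4760.62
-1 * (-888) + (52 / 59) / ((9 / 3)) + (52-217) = 128023 / 177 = 723.29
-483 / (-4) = 483 / 4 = 120.75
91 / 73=1.25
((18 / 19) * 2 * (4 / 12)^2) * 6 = 1.26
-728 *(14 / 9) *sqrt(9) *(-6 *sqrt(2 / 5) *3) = 61152 *sqrt(10) / 5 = 38675.92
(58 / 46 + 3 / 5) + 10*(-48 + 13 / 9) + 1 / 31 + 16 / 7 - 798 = -282849713 / 224595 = -1259.38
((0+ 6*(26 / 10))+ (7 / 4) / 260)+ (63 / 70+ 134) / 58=540847 / 30160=17.93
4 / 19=0.21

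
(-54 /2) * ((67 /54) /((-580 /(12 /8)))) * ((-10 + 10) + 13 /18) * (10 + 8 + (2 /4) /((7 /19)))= 236041 /194880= 1.21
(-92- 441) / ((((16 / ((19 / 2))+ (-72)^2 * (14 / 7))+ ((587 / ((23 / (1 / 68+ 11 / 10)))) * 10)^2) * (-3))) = 6192903548 / 3182626150281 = 0.00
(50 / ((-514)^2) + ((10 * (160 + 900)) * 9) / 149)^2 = 158814258345086055625 / 387404821490404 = 409943.94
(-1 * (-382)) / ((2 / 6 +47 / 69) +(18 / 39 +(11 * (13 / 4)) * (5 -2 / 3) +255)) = 1370616 / 1476077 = 0.93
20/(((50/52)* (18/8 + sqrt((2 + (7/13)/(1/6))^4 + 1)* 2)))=-106932384/6839612635 + 562432* sqrt(21409937)/6839612635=0.36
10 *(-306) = -3060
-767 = -767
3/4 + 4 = 19/4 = 4.75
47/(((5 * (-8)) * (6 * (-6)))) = 47/1440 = 0.03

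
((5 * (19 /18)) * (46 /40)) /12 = 437 /864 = 0.51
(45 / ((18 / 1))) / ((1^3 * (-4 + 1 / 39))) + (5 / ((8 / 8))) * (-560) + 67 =-2733.63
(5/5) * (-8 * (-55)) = 440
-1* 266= -266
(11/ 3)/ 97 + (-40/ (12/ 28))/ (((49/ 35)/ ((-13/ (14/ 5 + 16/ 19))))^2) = -36984401717/ 60965373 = -606.65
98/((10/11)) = 539/5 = 107.80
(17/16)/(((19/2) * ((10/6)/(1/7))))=51/5320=0.01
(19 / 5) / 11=19 / 55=0.35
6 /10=0.60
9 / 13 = 0.69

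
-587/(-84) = 587/84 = 6.99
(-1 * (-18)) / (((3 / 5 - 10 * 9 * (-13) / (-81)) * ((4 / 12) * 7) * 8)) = -1215 / 17444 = -0.07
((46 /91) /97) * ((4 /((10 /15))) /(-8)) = -69 /17654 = -0.00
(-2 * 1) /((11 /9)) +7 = 59 /11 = 5.36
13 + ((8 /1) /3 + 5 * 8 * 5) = 647 /3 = 215.67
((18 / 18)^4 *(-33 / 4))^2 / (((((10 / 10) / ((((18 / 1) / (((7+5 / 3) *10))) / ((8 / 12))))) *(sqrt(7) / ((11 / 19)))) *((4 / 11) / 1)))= 10673289 *sqrt(7) / 2213120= 12.76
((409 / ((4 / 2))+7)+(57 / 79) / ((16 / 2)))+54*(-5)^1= -58.41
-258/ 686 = -129/ 343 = -0.38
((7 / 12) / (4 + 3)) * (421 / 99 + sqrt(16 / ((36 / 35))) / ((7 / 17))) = 421 / 1188 + 17 * sqrt(35) / 126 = 1.15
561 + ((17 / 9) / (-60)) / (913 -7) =274463623 / 489240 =561.00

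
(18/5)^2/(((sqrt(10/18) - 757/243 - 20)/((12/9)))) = -147412548/196986775 - 2125764 * sqrt(5)/196986775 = -0.77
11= 11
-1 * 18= -18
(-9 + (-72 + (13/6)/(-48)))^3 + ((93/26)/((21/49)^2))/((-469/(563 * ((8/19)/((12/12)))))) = -532339.81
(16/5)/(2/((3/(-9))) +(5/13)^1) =-208/365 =-0.57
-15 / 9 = -5 / 3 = -1.67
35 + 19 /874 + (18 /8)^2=14751 /368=40.08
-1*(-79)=79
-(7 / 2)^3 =-343 / 8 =-42.88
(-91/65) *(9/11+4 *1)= -371/55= -6.75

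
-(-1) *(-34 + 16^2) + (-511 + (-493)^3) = -119823446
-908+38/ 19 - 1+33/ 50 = -45317/ 50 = -906.34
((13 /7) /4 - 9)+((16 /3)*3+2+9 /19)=5287 /532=9.94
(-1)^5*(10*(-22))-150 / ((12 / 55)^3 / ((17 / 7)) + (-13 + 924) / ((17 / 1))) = 32923282370 / 151579721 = 217.20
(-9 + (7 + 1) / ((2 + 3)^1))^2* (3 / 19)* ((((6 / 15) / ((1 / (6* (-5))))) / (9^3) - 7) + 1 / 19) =-44016088 / 731025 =-60.21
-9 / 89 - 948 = -84381 / 89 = -948.10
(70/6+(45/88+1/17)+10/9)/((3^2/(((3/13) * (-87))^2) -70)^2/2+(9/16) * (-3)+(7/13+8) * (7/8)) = 29743838157618/5468844952587929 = 0.01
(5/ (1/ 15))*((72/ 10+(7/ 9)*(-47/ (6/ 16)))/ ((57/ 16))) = -975040/ 513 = -1900.66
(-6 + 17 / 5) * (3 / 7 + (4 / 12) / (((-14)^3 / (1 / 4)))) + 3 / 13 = -1890839 / 2140320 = -0.88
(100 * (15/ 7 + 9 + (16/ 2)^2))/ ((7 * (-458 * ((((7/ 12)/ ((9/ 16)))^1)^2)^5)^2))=278721865659546538106485898296575/ 112719142403498654382565692425633792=0.00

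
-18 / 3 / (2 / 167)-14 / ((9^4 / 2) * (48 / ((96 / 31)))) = -101898947 / 203391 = -501.00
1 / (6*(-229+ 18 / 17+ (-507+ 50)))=-17 / 69864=-0.00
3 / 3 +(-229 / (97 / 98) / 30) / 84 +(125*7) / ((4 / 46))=175707107 / 17460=10063.41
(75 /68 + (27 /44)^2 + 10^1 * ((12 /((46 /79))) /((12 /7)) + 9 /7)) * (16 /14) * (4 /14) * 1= 712979173 /16227673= 43.94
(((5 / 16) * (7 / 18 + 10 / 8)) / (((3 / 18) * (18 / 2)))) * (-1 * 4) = -1.37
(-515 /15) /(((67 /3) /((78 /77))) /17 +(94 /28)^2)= -13384644 /4899283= -2.73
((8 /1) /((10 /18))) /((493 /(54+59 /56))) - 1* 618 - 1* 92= -12223303 /17255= -708.39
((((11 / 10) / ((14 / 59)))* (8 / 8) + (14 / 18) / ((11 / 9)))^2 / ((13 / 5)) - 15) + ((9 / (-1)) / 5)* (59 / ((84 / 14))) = -135715271 / 6166160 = -22.01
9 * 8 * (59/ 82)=2124/ 41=51.80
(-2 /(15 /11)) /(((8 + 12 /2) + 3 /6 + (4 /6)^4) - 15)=1188 /245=4.85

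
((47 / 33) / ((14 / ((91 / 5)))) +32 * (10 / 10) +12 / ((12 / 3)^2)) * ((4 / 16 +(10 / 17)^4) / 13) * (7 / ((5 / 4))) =19745943539 / 3583050900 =5.51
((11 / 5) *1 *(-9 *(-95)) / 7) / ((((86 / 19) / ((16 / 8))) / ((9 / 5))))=321651 / 1505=213.72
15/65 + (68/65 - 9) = -502/65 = -7.72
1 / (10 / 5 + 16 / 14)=7 / 22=0.32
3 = 3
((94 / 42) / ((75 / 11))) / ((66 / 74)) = 1739 / 4725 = 0.37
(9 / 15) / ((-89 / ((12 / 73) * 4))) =-144 / 32485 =-0.00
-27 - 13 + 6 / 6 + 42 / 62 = -1188 / 31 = -38.32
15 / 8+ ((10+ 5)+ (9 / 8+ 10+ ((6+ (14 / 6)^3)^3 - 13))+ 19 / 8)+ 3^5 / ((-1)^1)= 994773185 / 157464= 6317.46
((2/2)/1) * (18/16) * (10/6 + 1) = 3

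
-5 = -5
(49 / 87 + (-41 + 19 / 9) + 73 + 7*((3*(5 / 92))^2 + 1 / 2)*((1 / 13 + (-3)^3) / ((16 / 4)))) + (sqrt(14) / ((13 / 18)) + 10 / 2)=18*sqrt(14) / 13 + 853748395 / 57436704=20.04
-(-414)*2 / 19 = 828 / 19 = 43.58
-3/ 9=-1/ 3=-0.33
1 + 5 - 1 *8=-2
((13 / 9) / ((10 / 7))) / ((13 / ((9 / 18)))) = 7 / 180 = 0.04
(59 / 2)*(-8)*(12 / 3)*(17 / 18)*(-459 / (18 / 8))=545632 / 3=181877.33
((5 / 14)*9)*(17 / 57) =255 / 266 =0.96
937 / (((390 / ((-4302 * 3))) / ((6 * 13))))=-12092922 / 5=-2418584.40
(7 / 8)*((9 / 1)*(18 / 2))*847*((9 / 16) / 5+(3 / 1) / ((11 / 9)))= 154102.63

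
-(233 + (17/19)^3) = -1603060/6859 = -233.72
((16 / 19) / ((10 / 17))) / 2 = 68 / 95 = 0.72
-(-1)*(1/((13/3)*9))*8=8/39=0.21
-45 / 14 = -3.21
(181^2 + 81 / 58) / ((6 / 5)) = 9501095 / 348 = 27302.00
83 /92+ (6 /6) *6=635 /92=6.90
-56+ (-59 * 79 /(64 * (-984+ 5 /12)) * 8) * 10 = -591053 /11803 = -50.08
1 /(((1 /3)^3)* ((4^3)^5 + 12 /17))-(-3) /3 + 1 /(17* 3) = 949187796449 /930934162020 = 1.02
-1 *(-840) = 840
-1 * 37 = -37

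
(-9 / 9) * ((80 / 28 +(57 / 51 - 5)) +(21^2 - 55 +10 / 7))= -45982 / 119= -386.40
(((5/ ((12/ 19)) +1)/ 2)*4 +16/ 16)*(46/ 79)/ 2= 5.48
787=787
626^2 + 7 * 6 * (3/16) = 3135071/8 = 391883.88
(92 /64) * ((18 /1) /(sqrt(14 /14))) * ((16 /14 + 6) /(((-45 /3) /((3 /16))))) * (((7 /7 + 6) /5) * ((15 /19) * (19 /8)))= -3105 /512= -6.06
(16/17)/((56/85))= 10/7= 1.43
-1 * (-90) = 90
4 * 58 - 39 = 193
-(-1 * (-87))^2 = -7569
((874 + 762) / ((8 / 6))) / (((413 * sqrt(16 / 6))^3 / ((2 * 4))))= 3681 * sqrt(6) / 281779988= 0.00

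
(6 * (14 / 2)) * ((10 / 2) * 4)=840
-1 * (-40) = 40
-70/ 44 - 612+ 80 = -11739/ 22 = -533.59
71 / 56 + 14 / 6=605 / 168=3.60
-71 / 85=-0.84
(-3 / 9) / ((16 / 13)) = -13 / 48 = -0.27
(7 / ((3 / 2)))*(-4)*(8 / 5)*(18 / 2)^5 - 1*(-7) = -8817949 / 5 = -1763589.80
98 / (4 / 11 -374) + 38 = 77551 / 2055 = 37.74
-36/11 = -3.27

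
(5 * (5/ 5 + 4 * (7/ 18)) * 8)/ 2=460/ 9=51.11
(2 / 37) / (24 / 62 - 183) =-62 / 209457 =-0.00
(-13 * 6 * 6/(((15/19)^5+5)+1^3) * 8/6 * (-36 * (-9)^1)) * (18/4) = -750911687136/5205323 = -144258.42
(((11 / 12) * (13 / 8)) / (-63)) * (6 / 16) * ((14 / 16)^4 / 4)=-49049 / 37748736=-0.00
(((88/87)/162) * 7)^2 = 0.00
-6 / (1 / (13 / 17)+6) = -78 / 95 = -0.82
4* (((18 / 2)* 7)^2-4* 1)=15860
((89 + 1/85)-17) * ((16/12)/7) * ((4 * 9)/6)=48968/595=82.30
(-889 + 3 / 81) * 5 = -4444.81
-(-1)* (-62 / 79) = -62 / 79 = -0.78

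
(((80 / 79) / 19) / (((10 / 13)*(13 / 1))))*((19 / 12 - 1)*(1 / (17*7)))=2 / 76551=0.00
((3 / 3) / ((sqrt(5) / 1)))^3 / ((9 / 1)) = sqrt(5) / 225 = 0.01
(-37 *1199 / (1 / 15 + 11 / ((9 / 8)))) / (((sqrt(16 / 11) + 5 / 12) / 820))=-2277204.78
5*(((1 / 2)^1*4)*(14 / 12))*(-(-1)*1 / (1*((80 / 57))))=133 / 16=8.31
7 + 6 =13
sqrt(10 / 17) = sqrt(170) / 17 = 0.77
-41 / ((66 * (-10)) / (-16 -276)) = -2993 / 165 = -18.14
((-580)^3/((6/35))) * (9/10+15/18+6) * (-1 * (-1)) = -79215472000/9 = -8801719111.11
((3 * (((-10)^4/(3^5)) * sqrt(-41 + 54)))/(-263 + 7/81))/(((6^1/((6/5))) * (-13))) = 125 * sqrt(13)/17303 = 0.03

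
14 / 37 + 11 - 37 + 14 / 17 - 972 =-626986 / 629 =-996.80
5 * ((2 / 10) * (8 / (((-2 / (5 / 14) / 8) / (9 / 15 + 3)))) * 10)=-2880 / 7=-411.43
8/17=0.47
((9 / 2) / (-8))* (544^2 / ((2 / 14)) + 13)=-18644085 / 16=-1165255.31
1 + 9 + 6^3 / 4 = 64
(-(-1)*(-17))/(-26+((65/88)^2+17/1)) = 131648/65471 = 2.01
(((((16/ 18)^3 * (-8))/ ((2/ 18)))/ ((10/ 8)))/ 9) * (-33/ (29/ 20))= 720896/ 7047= 102.30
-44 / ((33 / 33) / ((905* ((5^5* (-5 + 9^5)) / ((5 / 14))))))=-20572405700000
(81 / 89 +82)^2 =54449641 / 7921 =6874.09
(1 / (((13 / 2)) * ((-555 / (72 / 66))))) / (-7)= 8 / 185185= 0.00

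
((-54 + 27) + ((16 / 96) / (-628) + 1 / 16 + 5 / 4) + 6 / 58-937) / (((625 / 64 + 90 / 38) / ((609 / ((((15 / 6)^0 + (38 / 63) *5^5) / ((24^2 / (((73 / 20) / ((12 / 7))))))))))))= -126009491263488 / 18182910883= -6930.11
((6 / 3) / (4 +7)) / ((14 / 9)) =9 / 77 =0.12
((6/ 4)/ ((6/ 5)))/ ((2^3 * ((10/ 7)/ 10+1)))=35/ 256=0.14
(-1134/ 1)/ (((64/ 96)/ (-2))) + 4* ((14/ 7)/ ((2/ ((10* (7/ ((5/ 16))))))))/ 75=256046/ 75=3413.95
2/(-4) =-1/2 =-0.50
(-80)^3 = -512000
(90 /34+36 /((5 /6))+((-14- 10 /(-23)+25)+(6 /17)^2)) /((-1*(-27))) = 1907902 /897345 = 2.13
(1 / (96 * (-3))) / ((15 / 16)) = -1 / 270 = -0.00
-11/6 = -1.83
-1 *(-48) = 48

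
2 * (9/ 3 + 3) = 12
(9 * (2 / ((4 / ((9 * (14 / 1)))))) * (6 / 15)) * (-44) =-9979.20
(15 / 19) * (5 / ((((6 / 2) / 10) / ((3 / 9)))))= 4.39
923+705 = 1628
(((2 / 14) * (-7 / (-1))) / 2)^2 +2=9 / 4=2.25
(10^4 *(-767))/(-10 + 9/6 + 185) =-15340000/353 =-43456.09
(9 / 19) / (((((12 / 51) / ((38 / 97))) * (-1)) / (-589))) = 90117 / 194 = 464.52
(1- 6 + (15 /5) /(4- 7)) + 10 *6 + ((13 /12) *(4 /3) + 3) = 526 /9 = 58.44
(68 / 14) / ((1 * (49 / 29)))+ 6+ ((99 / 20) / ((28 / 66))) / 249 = 10159441 / 1138760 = 8.92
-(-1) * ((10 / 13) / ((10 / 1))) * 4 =4 / 13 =0.31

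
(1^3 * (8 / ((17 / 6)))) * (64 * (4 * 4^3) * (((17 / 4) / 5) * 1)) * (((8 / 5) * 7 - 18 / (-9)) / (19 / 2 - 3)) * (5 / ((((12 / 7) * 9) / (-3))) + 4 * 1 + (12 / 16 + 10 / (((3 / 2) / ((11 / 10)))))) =11534336 / 13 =887256.62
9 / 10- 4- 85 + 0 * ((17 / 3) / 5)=-881 / 10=-88.10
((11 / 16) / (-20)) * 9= -99 / 320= -0.31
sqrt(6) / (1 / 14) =14 * sqrt(6) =34.29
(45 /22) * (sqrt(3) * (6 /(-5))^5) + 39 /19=39 /19 - 34992 * sqrt(3) /6875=-6.76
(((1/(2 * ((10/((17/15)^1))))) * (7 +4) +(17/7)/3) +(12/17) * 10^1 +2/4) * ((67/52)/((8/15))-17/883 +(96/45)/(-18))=447696372891/21856016000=20.48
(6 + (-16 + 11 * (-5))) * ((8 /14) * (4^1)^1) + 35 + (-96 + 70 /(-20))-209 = -5909 /14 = -422.07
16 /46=8 /23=0.35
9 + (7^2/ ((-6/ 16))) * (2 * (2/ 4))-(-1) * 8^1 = -341/ 3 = -113.67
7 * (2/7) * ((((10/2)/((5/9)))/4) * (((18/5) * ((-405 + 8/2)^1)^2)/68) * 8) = 26049762/85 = 306467.79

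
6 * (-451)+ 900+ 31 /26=-46925 /26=-1804.81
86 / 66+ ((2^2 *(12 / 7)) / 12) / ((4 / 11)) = 664 / 231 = 2.87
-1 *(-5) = 5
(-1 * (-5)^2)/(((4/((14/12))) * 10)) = -35/48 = -0.73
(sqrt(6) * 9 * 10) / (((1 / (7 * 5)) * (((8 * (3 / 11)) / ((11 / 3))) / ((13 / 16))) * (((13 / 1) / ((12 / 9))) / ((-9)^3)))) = -5145525 * sqrt(6) / 16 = -787744.42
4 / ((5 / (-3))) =-12 / 5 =-2.40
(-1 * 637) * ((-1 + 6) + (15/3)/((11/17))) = -89180/11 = -8107.27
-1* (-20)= 20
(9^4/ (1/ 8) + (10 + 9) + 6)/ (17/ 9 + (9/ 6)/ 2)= 1890468/ 95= 19899.66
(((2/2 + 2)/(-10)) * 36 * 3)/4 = -81/10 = -8.10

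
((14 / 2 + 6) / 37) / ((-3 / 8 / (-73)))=7592 / 111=68.40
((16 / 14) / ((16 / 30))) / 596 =15 / 4172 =0.00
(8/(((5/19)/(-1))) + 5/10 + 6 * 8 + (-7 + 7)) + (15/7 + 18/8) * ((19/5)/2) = 1481/56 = 26.45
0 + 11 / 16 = 11 / 16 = 0.69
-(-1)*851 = 851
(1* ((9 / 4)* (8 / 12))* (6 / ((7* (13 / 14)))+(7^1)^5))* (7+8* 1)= 9832635 / 26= 378178.27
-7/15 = -0.47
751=751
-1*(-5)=5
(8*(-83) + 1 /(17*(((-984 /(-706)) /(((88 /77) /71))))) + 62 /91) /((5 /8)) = -71691149632 /67549755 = -1061.31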